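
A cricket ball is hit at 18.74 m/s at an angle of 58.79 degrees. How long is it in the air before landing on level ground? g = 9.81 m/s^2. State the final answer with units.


T = 2*v*sin(theta)/g
sin(theta) = sin(58.79 deg) = 0.8553
T = 2*18.74*0.8553 / 9.81
T = 32.0557 / 9.81 = 3.2677 s

3.2677 s


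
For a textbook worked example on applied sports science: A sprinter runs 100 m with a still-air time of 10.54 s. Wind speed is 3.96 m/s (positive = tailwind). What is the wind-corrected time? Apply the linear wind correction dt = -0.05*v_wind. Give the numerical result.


dt = -0.05 * v_wind = -0.05 * 3.96 = -0.198 s
t_corrected = t_still + dt = 10.54 + (-0.198)
t_corrected = 10.342 s

10.342 s


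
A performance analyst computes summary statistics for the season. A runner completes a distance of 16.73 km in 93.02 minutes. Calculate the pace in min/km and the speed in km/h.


Pace = time / distance = 93.02 min / 16.73 km = 5.5601 min/km
Speed = distance / time_in_hours = 16.73 / 1.5503 hr
Speed = 10.7912 km/h

5.5601 min/km, 10.7912 km/h


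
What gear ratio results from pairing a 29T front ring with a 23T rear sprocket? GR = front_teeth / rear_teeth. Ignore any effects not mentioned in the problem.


GR = front_teeth / rear_teeth
GR = 29 / 23
GR = 1.2609

1.2609


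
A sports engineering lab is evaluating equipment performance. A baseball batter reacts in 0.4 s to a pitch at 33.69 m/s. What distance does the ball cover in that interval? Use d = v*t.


d = v * t
d = 33.69 * 0.4
d = 13.476 m

13.476 m


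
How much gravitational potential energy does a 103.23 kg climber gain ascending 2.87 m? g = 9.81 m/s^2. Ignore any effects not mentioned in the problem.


PE = m * g * h
PE = 103.23 * 9.81 * 2.87
PE = 1012.6863 * 2.87 = 2906.4097 J

2906.4097 J


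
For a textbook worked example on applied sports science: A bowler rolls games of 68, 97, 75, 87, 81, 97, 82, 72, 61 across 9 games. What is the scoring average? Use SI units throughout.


Average = sum / n
Sum = 720
Average = 720 / 9 = 80

80


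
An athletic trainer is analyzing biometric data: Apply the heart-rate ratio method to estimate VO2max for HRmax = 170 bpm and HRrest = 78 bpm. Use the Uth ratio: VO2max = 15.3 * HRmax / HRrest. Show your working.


VO2max = 15.3 * HRmax / HRrest
VO2max = 15.3 * 170 / 78
VO2max = 2601 / 78 = 33.3462 mL/kg/min

33.3462 mL/kg/min


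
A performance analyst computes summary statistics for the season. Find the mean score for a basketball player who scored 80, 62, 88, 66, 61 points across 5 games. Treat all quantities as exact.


Average = sum / n
Sum = 357
Average = 357 / 5 = 71.4

71.4


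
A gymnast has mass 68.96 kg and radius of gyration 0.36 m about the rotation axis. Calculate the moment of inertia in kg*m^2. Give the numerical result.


I = m * k^2
I = 68.96 * 0.36^2
I = 68.96 * 0.1296 = 8.9372 kg*m^2

8.9372 kg*m^2


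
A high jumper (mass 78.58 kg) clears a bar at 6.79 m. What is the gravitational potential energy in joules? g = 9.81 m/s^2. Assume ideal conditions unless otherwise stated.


PE = m * g * h
PE = 78.58 * 9.81 * 6.79
PE = 770.8698 * 6.79 = 5234.2059 J

5234.2059 J


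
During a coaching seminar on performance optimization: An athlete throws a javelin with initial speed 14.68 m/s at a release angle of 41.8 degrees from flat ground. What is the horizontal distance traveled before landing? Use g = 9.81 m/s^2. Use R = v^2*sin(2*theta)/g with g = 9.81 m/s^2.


R = v^2 * sin(2*theta) / g
Convert angle to radians: theta = 41.8 deg = 0.7295 rad
sin(2*theta) = sin(1.4591) = 0.9938
R = 14.68^2 * 0.9938 / 9.81
R = 215.5024 * 0.9938 / 9.81 = 21.8307 m

21.8307 m


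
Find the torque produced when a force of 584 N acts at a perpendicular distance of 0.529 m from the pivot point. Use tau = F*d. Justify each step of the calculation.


tau = F * d
tau = 584 * 0.529
tau = 308.936 N*m

308.936 N*m


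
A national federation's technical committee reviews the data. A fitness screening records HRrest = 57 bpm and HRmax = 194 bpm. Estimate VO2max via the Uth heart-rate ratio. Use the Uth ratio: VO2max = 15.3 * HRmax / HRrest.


VO2max = 15.3 * HRmax / HRrest
VO2max = 15.3 * 194 / 57
VO2max = 2968.2 / 57 = 52.0737 mL/kg/min

52.0737 mL/kg/min


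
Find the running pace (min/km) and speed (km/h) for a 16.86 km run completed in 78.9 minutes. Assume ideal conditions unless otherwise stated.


Pace = time / distance = 78.9 min / 16.86 km = 4.6797 min/km
Speed = distance / time_in_hours = 16.86 / 1.315 hr
Speed = 12.8213 km/h

4.6797 min/km, 12.8213 km/h


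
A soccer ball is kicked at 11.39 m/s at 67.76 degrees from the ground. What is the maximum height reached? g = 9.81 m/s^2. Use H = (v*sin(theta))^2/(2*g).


H = (v*sin(theta))^2 / (2*g)
vy = v*sin(theta) = 11.39 * sin(67.76 deg) = 10.5427 m/s
H = vy^2 / (2*g) = 111.1477 / (2*9.81)
H = 111.1477 / 19.62 = 5.665 m

5.665 m


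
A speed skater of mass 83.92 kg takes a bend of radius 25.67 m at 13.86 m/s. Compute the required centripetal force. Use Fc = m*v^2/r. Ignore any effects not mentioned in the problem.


Fc = m * v^2 / r
v^2 = 13.86^2 = 192.0996
Fc = 83.92 * 192.0996 / 25.67
Fc = 16120.9984 / 25.67 = 628.0093 N

628.0093 N


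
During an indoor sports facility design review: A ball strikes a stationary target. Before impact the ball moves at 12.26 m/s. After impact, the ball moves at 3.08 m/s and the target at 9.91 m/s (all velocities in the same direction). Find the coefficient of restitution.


e = (v2_after - v1_after) / (v1_before - v2_before)
Numerator = 9.91 - 3.08 = 6.83
Denominator = 12.26 - 0 = 12.26
e = 6.83 / 12.26 = 0.5571

0.5571


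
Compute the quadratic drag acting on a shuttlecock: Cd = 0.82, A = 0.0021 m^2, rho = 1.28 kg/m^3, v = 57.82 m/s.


Fd = 0.5 * Cd * rho * A * v^2
Fd = 0.5 * 0.82 * 1.28 * 0.0021 * 57.82^2
v^2 = 3343.1524
Fd = 0.5 * 0.82 * 1.28 * 0.0021 * 3343.1524 = 3.6844 N

3.6844 N


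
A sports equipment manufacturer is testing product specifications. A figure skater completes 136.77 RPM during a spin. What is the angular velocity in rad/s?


omega = RPM * 2 * pi / 60
omega = 136.77 * 2 * 3.14159 / 60
omega = 859.3513 / 60 = 14.3225 rad/s

14.3225 rad/s


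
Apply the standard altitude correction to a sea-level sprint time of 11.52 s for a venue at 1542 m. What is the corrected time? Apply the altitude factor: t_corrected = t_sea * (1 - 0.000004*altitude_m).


Correction factor = 1 - 0.000004 * 1542 = 0.993832
t_corrected = t_sea * factor = 11.52 * 0.993832
t_corrected = 11.4489 s

11.4489 s


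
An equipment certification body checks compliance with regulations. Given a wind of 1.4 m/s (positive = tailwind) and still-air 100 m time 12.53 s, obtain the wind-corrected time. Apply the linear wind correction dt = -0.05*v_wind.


dt = -0.05 * v_wind = -0.05 * 1.4 = -0.07 s
t_corrected = t_still + dt = 12.53 + (-0.07)
t_corrected = 12.46 s

12.46 s


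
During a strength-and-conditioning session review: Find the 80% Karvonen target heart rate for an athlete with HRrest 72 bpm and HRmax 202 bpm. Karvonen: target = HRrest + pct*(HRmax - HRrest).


Target = HRrest + pct*(HRmax - HRrest)
Heart rate reserve = HRmax - HRrest = 202 - 72 = 130 bpm
Fraction = 80% = 0.8
Target = 72 + 0.8 * 130
Target = 72 + 104 = 176 bpm

176 bpm


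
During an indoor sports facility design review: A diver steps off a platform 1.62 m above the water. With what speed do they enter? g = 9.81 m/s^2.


v = sqrt(2 * g * h)
v = sqrt(2 * 9.81 * 1.62)
v = sqrt(31.7844) = 5.6378 m/s

5.6378 m/s


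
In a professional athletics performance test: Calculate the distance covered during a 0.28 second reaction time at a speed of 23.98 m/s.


d = v * t
d = 23.98 * 0.28
d = 6.7144 m

6.7144 m


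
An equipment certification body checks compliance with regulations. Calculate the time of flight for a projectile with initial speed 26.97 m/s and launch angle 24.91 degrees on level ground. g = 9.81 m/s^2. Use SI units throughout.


T = 2*v*sin(theta)/g
sin(theta) = sin(24.91 deg) = 0.4212
T = 2*26.97*0.4212 / 9.81
T = 22.7192 / 9.81 = 2.3159 s

2.3159 s


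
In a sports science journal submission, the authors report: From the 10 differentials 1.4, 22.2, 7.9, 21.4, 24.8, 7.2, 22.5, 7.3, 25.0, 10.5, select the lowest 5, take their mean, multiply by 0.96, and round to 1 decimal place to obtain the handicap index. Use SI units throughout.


All differentials: 1.4, 22.2, 7.9, 21.4, 24.8, 7.2, 22.5, 7.3, 25.0, 10.5
Sorted: 1.4, 7.2, 7.3, 7.9, 10.5, 21.4, 22.2, 22.5, 24.8, 25.0
Best 5: 1.4, 7.2, 7.3, 7.9, 10.5
Average of best = 34.3 / 5 = 6.86
Raw index = 6.86 * 0.96 = 6.5856
Handicap index = round(6.5856, 1) = 6.6

6.6


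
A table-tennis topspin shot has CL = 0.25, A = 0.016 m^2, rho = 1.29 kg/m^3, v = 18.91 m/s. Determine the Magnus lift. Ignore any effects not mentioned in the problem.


FM = 0.5 * CL * rho * A * v^2
FM = 0.5 * 0.25 * 1.29 * 0.016 * 18.91^2
v^2 = 357.5881
FM = 0.5 * 0.25 * 1.29 * 0.016 * 357.5881 = 0.9226 N

0.9226 N


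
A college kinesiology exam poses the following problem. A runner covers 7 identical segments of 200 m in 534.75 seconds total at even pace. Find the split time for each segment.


Split time = total_time / n_laps = 534.75 / 7
Split time = 76.3929 s per lap

76.3929 s


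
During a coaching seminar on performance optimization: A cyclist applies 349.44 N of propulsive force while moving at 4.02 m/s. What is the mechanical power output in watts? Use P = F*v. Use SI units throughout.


P = F * v
P = 349.44 * 4.02
P = 1404.7488 W

1404.7488 W


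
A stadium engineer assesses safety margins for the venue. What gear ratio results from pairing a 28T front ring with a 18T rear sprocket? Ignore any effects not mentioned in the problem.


GR = front_teeth / rear_teeth
GR = 28 / 18
GR = 1.5556

1.5556


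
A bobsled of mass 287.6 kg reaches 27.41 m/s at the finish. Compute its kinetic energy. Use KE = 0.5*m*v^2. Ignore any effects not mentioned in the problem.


KE = 0.5 * m * v^2
KE = 0.5 * 287.6 * 27.41^2
KE = 0.5 * 287.6 * 751.3081 = 108038.1048 J

108038.1048 J


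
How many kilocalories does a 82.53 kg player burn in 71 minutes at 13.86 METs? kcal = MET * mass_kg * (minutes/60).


kcal = MET * mass * time_hr
Convert time: 71 min = 1.1833 hr
kcal = 13.86 * 82.53 * 1.1833
kcal = 1353.5745 kcal

1353.5745 kcal


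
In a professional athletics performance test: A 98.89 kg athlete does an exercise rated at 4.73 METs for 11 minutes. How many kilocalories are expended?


kcal = MET * mass * time_hr
Convert time: 11 min = 0.1833 hr
kcal = 4.73 * 98.89 * 0.1833
kcal = 85.7541 kcal

85.7541 kcal


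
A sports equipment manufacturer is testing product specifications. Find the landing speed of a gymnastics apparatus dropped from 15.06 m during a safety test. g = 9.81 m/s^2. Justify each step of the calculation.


v = sqrt(2 * g * h)
v = sqrt(2 * 9.81 * 15.06)
v = sqrt(295.4772) = 17.1895 m/s

17.1895 m/s


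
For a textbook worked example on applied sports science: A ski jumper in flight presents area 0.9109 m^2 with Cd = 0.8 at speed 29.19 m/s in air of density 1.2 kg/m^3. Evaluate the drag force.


Fd = 0.5 * Cd * rho * A * v^2
Fd = 0.5 * 0.8 * 1.2 * 0.9109 * 29.19^2
v^2 = 852.0561
Fd = 0.5 * 0.8 * 1.2 * 0.9109 * 852.0561 = 372.5462 N

372.5462 N


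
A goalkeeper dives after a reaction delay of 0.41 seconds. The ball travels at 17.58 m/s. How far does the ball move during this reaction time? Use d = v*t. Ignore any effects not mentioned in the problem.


d = v * t
d = 17.58 * 0.41
d = 7.2078 m

7.2078 m


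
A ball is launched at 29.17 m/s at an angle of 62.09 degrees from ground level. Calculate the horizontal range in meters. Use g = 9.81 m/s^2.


R = v^2 * sin(2*theta) / g
Convert angle to radians: theta = 62.09 deg = 1.0837 rad
sin(2*theta) = sin(2.1673) = 0.8273
R = 29.17^2 * 0.8273 / 9.81
R = 850.8889 * 0.8273 / 9.81 = 71.7554 m

71.7554 m


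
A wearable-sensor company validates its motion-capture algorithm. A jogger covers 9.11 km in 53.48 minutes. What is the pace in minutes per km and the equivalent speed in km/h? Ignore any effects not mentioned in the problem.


Pace = time / distance = 53.48 min / 9.11 km = 5.8705 min/km
Speed = distance / time_in_hours = 9.11 / 0.8913 hr
Speed = 10.2206 km/h

5.8705 min/km, 10.2206 km/h


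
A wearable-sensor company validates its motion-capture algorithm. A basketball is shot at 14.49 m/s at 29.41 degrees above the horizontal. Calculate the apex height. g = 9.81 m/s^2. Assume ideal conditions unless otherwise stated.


H = (v*sin(theta))^2 / (2*g)
vy = v*sin(theta) = 14.49 * sin(29.41 deg) = 7.1154 m/s
H = vy^2 / (2*g) = 50.6289 / (2*9.81)
H = 50.6289 / 19.62 = 2.5805 m

2.5805 m


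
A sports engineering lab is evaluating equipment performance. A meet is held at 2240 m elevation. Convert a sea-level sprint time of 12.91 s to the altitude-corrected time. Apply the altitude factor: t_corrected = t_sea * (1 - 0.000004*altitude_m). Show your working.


Correction factor = 1 - 0.000004 * 2240 = 0.99104
t_corrected = t_sea * factor = 12.91 * 0.99104
t_corrected = 12.7943 s

12.7943 s


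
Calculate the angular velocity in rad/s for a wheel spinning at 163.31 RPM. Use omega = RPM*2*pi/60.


omega = RPM * 2 * pi / 60
omega = 163.31 * 2 * 3.14159 / 60
omega = 1026.107 / 60 = 17.1018 rad/s

17.1018 rad/s


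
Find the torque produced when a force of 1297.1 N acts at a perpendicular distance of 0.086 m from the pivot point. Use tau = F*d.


tau = F * d
tau = 1297.1 * 0.086
tau = 111.5506 N*m

111.5506 N*m


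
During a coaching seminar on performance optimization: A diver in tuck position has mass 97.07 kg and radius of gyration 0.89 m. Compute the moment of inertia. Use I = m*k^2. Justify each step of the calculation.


I = m * k^2
I = 97.07 * 0.89^2
I = 97.07 * 0.7921 = 76.8891 kg*m^2

76.8891 kg*m^2


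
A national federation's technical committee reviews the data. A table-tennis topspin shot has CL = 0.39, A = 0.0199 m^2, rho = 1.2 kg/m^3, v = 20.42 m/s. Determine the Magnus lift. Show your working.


FM = 0.5 * CL * rho * A * v^2
FM = 0.5 * 0.39 * 1.2 * 0.0199 * 20.42^2
v^2 = 416.9764
FM = 0.5 * 0.39 * 1.2 * 0.0199 * 416.9764 = 1.9417 N

1.9417 N


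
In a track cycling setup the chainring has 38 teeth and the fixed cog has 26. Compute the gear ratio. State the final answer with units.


GR = front_teeth / rear_teeth
GR = 38 / 26
GR = 1.4615

1.4615


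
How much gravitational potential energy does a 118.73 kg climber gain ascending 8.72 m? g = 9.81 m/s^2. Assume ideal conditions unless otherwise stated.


PE = m * g * h
PE = 118.73 * 9.81 * 8.72
PE = 1164.7413 * 8.72 = 10156.5441 J

10156.5441 J


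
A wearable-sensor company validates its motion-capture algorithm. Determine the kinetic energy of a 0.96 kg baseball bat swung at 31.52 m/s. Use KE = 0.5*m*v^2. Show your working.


KE = 0.5 * m * v^2
KE = 0.5 * 0.96 * 31.52^2
KE = 0.5 * 0.96 * 993.5104 = 476.885 J

476.885 J


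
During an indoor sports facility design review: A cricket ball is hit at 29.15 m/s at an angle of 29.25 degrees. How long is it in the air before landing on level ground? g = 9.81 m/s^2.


T = 2*v*sin(theta)/g
sin(theta) = sin(29.25 deg) = 0.4886
T = 2*29.15*0.4886 / 9.81
T = 28.4866 / 9.81 = 2.9038 s

2.9038 s


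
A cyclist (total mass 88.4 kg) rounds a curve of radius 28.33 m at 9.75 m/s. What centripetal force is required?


Fc = m * v^2 / r
v^2 = 9.75^2 = 95.0625
Fc = 88.4 * 95.0625 / 28.33
Fc = 8403.525 / 28.33 = 296.6299 N

296.6299 N


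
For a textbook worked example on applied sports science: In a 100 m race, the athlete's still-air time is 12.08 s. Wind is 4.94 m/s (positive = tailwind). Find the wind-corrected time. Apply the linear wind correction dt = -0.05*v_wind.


dt = -0.05 * v_wind = -0.05 * 4.94 = -0.247 s
t_corrected = t_still + dt = 12.08 + (-0.247)
t_corrected = 11.833 s

11.833 s


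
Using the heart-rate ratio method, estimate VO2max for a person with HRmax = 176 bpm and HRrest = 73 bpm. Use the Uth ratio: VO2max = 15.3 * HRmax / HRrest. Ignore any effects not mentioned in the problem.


VO2max = 15.3 * HRmax / HRrest
VO2max = 15.3 * 176 / 73
VO2max = 2692.8 / 73 = 36.8877 mL/kg/min

36.8877 mL/kg/min


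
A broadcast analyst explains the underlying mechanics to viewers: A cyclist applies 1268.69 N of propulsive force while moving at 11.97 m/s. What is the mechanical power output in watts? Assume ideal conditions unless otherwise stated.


P = F * v
P = 1268.69 * 11.97
P = 15186.2193 W

15186.2193 W


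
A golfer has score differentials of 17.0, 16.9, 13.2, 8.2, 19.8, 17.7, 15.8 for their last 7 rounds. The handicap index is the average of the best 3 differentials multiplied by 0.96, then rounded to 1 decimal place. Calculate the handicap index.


All differentials: 17.0, 16.9, 13.2, 8.2, 19.8, 17.7, 15.8
Sorted: 8.2, 13.2, 15.8, 16.9, 17.0, 17.7, 19.8
Best 3: 8.2, 13.2, 15.8
Average of best = 37.2 / 3 = 12.4
Raw index = 12.4 * 0.96 = 11.904
Handicap index = round(11.904, 1) = 11.9

11.9


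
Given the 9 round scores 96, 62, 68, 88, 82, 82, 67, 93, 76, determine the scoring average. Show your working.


Average = sum / n
Sum = 714
Average = 714 / 9 = 79.3333

79.3333


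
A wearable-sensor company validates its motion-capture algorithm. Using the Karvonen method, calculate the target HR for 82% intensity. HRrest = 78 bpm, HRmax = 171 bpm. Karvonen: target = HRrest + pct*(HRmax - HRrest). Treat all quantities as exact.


Target = HRrest + pct*(HRmax - HRrest)
Heart rate reserve = HRmax - HRrest = 171 - 78 = 93 bpm
Fraction = 82% = 0.82
Target = 78 + 0.82 * 93
Target = 78 + 76.26 = 154.26 bpm

154.26 bpm


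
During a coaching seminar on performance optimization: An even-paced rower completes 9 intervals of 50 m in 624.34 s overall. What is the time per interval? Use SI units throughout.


Split time = total_time / n_laps = 624.34 / 9
Split time = 69.3711 s per lap

69.3711 s


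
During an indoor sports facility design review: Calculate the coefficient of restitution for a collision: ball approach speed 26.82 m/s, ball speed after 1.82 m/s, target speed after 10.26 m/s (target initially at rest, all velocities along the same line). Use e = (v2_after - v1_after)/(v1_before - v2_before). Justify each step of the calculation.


e = (v2_after - v1_after) / (v1_before - v2_before)
Numerator = 10.26 - 1.82 = 8.44
Denominator = 26.82 - 0 = 26.82
e = 8.44 / 26.82 = 0.3147

0.3147


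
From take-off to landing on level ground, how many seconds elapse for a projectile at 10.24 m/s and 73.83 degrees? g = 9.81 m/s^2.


T = 2*v*sin(theta)/g
sin(theta) = sin(73.83 deg) = 0.9604
T = 2*10.24*0.9604 / 9.81
T = 19.6698 / 9.81 = 2.0051 s

2.0051 s


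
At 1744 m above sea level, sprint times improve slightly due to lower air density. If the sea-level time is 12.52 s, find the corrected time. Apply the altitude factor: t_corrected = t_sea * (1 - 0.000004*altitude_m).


Correction factor = 1 - 0.000004 * 1744 = 0.993024
t_corrected = t_sea * factor = 12.52 * 0.993024
t_corrected = 12.4327 s

12.4327 s


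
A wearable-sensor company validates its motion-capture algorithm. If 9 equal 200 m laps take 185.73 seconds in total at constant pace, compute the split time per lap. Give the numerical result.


Split time = total_time / n_laps = 185.73 / 9
Split time = 20.6367 s per lap

20.6367 s


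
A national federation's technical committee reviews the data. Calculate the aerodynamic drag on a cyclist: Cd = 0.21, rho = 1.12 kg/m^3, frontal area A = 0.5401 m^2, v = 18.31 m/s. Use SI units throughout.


Fd = 0.5 * Cd * rho * A * v^2
Fd = 0.5 * 0.21 * 1.12 * 0.5401 * 18.31^2
v^2 = 335.2561
Fd = 0.5 * 0.21 * 1.12 * 0.5401 * 335.2561 = 21.294 N

21.294 N


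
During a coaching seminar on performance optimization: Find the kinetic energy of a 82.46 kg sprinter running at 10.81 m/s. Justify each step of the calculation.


KE = 0.5 * m * v^2
KE = 0.5 * 82.46 * 10.81^2
KE = 0.5 * 82.46 * 116.8561 = 4817.977 J

4817.977 J


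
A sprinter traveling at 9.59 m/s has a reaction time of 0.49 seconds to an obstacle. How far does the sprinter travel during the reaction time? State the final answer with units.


d = v * t
d = 9.59 * 0.49
d = 4.6991 m

4.6991 m


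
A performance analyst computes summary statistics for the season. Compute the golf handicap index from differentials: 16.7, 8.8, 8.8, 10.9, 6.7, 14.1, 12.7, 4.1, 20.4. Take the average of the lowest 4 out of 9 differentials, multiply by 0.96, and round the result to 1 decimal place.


All differentials: 16.7, 8.8, 8.8, 10.9, 6.7, 14.1, 12.7, 4.1, 20.4
Sorted: 4.1, 6.7, 8.8, 8.8, 10.9, 12.7, 14.1, 16.7, 20.4
Best 4: 4.1, 6.7, 8.8, 8.8
Average of best = 28.4 / 4 = 7.1
Raw index = 7.1 * 0.96 = 6.816
Handicap index = round(6.816, 1) = 6.8

6.8


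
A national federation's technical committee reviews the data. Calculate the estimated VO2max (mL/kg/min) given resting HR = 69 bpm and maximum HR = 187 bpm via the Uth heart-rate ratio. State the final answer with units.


VO2max = 15.3 * HRmax / HRrest
VO2max = 15.3 * 187 / 69
VO2max = 2861.1 / 69 = 41.4652 mL/kg/min

41.4652 mL/kg/min


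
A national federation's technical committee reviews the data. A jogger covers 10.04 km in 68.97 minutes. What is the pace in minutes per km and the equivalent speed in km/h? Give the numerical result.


Pace = time / distance = 68.97 min / 10.04 km = 6.8695 min/km
Speed = distance / time_in_hours = 10.04 / 1.1495 hr
Speed = 8.7342 km/h

6.8695 min/km, 8.7342 km/h


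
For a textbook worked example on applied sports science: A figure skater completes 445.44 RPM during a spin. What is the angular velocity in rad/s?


omega = RPM * 2 * pi / 60
omega = 445.44 * 2 * 3.14159 / 60
omega = 2798.7821 / 60 = 46.6464 rad/s

46.6464 rad/s


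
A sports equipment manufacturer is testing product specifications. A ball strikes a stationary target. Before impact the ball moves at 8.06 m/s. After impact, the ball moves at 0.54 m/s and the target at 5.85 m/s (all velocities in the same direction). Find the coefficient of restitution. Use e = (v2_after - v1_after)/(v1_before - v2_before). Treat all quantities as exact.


e = (v2_after - v1_after) / (v1_before - v2_before)
Numerator = 5.85 - 0.54 = 5.31
Denominator = 8.06 - 0 = 8.06
e = 5.31 / 8.06 = 0.6588

0.6588


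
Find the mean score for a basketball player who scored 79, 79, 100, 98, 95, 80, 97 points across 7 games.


Average = sum / n
Sum = 628
Average = 628 / 7 = 89.7143

89.7143


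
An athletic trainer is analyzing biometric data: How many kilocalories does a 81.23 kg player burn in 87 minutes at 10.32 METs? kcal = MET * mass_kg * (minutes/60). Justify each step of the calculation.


kcal = MET * mass * time_hr
Convert time: 87 min = 1.45 hr
kcal = 10.32 * 81.23 * 1.45
kcal = 1215.5257 kcal

1215.5257 kcal


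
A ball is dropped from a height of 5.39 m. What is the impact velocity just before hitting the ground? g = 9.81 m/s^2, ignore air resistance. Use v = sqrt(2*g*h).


v = sqrt(2 * g * h)
v = sqrt(2 * 9.81 * 5.39)
v = sqrt(105.7518) = 10.2836 m/s

10.2836 m/s


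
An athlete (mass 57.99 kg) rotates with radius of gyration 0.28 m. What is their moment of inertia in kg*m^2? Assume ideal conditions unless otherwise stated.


I = m * k^2
I = 57.99 * 0.28^2
I = 57.99 * 0.0784 = 4.5464 kg*m^2

4.5464 kg*m^2


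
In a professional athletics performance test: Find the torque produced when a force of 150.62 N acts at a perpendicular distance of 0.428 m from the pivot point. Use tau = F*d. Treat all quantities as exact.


tau = F * d
tau = 150.62 * 0.428
tau = 64.4654 N*m

64.4654 N*m


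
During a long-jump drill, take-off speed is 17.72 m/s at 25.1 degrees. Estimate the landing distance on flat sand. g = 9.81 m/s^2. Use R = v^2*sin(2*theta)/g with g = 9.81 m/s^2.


R = v^2 * sin(2*theta) / g
Convert angle to radians: theta = 25.1 deg = 0.4381 rad
sin(2*theta) = sin(0.8762) = 0.7683
R = 17.72^2 * 0.7683 / 9.81
R = 313.9984 * 0.7683 / 9.81 = 24.5912 m

24.5912 m


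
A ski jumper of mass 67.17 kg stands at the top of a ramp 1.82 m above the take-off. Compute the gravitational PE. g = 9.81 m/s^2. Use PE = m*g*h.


PE = m * g * h
PE = 67.17 * 9.81 * 1.82
PE = 658.9377 * 1.82 = 1199.2666 J

1199.2666 J


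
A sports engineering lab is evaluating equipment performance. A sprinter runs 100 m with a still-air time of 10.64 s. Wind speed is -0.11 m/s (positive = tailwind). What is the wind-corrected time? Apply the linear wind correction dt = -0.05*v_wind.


dt = -0.05 * v_wind = -0.05 * -0.11 = 0.0055 s
t_corrected = t_still + dt = 10.64 + (0.0055)
t_corrected = 10.6455 s

10.6455 s


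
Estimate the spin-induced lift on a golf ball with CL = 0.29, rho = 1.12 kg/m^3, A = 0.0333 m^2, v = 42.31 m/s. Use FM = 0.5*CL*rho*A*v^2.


FM = 0.5 * CL * rho * A * v^2
FM = 0.5 * 0.29 * 1.12 * 0.0333 * 42.31^2
v^2 = 1790.1361
FM = 0.5 * 0.29 * 1.12 * 0.0333 * 1790.1361 = 9.6809 N

9.6809 N


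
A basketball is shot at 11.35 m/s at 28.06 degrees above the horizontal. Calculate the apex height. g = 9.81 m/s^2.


H = (v*sin(theta))^2 / (2*g)
vy = v*sin(theta) = 11.35 * sin(28.06 deg) = 5.339 m/s
H = vy^2 / (2*g) = 28.5049 / (2*9.81)
H = 28.5049 / 19.62 = 1.4528 m

1.4528 m


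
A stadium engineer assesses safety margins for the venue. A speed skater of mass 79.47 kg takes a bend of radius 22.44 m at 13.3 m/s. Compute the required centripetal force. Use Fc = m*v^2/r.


Fc = m * v^2 / r
v^2 = 13.3^2 = 176.89
Fc = 79.47 * 176.89 / 22.44
Fc = 14057.4483 / 22.44 = 626.446 N

626.446 N


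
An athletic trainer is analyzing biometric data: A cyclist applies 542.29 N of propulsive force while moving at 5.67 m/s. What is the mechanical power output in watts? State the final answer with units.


P = F * v
P = 542.29 * 5.67
P = 3074.7843 W

3074.7843 W


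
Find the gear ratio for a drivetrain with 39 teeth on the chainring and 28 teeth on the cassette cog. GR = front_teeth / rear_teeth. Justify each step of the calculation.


GR = front_teeth / rear_teeth
GR = 39 / 28
GR = 1.3929

1.3929


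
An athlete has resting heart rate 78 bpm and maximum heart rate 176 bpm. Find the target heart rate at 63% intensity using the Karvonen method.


Target = HRrest + pct*(HRmax - HRrest)
Heart rate reserve = HRmax - HRrest = 176 - 78 = 98 bpm
Fraction = 63% = 0.63
Target = 78 + 0.63 * 98
Target = 78 + 61.74 = 139.74 bpm

139.74 bpm


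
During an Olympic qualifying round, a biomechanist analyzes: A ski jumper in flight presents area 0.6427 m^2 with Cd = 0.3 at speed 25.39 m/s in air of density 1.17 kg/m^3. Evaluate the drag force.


Fd = 0.5 * Cd * rho * A * v^2
Fd = 0.5 * 0.3 * 1.17 * 0.6427 * 25.39^2
v^2 = 644.6521
Fd = 0.5 * 0.3 * 1.17 * 0.6427 * 644.6521 = 72.7128 N

72.7128 N


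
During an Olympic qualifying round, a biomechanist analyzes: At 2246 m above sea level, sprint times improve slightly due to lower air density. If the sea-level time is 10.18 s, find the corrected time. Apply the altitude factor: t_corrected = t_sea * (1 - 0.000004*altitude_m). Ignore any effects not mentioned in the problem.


Correction factor = 1 - 0.000004 * 2246 = 0.991016
t_corrected = t_sea * factor = 10.18 * 0.991016
t_corrected = 10.0885 s

10.0885 s


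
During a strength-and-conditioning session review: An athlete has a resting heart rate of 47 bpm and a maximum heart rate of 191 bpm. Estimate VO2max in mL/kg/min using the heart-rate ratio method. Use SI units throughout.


VO2max = 15.3 * HRmax / HRrest
VO2max = 15.3 * 191 / 47
VO2max = 2922.3 / 47 = 62.1766 mL/kg/min

62.1766 mL/kg/min


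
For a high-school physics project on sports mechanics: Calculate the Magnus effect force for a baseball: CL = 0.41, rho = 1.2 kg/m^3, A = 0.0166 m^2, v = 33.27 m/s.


FM = 0.5 * CL * rho * A * v^2
FM = 0.5 * 0.41 * 1.2 * 0.0166 * 33.27^2
v^2 = 1106.8929
FM = 0.5 * 0.41 * 1.2 * 0.0166 * 1106.8929 = 4.5201 N

4.5201 N


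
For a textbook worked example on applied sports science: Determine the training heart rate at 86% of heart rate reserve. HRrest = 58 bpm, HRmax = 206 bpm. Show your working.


Target = HRrest + pct*(HRmax - HRrest)
Heart rate reserve = HRmax - HRrest = 206 - 58 = 148 bpm
Fraction = 86% = 0.86
Target = 58 + 0.86 * 148
Target = 58 + 127.28 = 185.28 bpm

185.28 bpm


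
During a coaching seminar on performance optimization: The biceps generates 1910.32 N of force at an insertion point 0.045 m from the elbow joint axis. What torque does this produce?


tau = F * d
tau = 1910.32 * 0.045
tau = 85.9644 N*m

85.9644 N*m


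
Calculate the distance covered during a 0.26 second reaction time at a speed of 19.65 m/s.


d = v * t
d = 19.65 * 0.26
d = 5.109 m

5.109 m


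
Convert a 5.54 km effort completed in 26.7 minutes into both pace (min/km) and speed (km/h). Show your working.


Pace = time / distance = 26.7 min / 5.54 km = 4.8195 min/km
Speed = distance / time_in_hours = 5.54 / 0.445 hr
Speed = 12.4494 km/h

4.8195 min/km, 12.4494 km/h


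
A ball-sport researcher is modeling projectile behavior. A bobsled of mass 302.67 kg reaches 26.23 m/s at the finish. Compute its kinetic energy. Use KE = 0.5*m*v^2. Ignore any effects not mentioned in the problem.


KE = 0.5 * m * v^2
KE = 0.5 * 302.67 * 26.23^2
KE = 0.5 * 302.67 * 688.0129 = 104120.4322 J

104120.4322 J


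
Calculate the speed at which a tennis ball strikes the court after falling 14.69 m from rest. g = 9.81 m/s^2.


v = sqrt(2 * g * h)
v = sqrt(2 * 9.81 * 14.69)
v = sqrt(288.2178) = 16.977 m/s

16.977 m/s


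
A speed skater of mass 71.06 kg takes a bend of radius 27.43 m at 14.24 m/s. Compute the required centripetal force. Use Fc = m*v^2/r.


Fc = m * v^2 / r
v^2 = 14.24^2 = 202.7776
Fc = 71.06 * 202.7776 / 27.43
Fc = 14409.3763 / 27.43 = 525.3145 N

525.3145 N


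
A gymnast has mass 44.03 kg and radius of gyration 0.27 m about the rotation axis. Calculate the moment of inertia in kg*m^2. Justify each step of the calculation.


I = m * k^2
I = 44.03 * 0.27^2
I = 44.03 * 0.0729 = 3.2098 kg*m^2

3.2098 kg*m^2


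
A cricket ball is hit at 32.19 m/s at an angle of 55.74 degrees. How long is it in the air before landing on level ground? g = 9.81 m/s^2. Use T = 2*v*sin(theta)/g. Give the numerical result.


T = 2*v*sin(theta)/g
sin(theta) = sin(55.74 deg) = 0.8265
T = 2*32.19*0.8265 / 9.81
T = 53.2095 / 9.81 = 5.424 s

5.424 s


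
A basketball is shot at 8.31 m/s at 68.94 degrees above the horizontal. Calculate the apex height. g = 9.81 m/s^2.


H = (v*sin(theta))^2 / (2*g)
vy = v*sin(theta) = 8.31 * sin(68.94 deg) = 7.7549 m/s
H = vy^2 / (2*g) = 60.1389 / (2*9.81)
H = 60.1389 / 19.62 = 3.0652 m

3.0652 m


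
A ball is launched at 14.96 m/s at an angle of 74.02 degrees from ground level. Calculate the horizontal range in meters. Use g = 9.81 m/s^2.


R = v^2 * sin(2*theta) / g
Convert angle to radians: theta = 74.02 deg = 1.2919 rad
sin(2*theta) = sin(2.5838) = 0.5293
R = 14.96^2 * 0.5293 / 9.81
R = 223.8016 * 0.5293 / 9.81 = 12.0759 m

12.0759 m


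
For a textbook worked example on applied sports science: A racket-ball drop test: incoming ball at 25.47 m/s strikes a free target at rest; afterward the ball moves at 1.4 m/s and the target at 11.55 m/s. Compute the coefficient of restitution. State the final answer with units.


e = (v2_after - v1_after) / (v1_before - v2_before)
Numerator = 11.55 - 1.4 = 10.15
Denominator = 25.47 - 0 = 25.47
e = 10.15 / 25.47 = 0.3985

0.3985


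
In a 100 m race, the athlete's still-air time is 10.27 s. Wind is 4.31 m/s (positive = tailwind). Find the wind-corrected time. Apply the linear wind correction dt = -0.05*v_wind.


dt = -0.05 * v_wind = -0.05 * 4.31 = -0.2155 s
t_corrected = t_still + dt = 10.27 + (-0.2155)
t_corrected = 10.0545 s

10.0545 s


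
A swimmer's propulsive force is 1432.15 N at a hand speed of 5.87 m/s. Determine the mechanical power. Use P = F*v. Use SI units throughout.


P = F * v
P = 1432.15 * 5.87
P = 8406.7205 W

8406.7205 W


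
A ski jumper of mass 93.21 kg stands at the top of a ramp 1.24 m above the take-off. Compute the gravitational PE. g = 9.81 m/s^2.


PE = m * g * h
PE = 93.21 * 9.81 * 1.24
PE = 914.3901 * 1.24 = 1133.8437 J

1133.8437 J


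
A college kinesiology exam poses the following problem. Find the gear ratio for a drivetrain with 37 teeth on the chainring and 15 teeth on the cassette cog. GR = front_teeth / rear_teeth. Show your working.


GR = front_teeth / rear_teeth
GR = 37 / 15
GR = 2.4667

2.4667


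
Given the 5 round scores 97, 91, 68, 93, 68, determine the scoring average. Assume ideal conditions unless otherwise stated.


Average = sum / n
Sum = 417
Average = 417 / 5 = 83.4

83.4


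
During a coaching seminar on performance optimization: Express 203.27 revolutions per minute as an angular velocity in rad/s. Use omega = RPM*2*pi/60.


omega = RPM * 2 * pi / 60
omega = 203.27 * 2 * 3.14159 / 60
omega = 1277.1831 / 60 = 21.2864 rad/s

21.2864 rad/s


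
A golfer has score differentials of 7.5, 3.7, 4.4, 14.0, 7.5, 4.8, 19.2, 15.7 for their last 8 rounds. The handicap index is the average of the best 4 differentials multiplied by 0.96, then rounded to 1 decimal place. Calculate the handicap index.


All differentials: 7.5, 3.7, 4.4, 14.0, 7.5, 4.8, 19.2, 15.7
Sorted: 3.7, 4.4, 4.8, 7.5, 7.5, 14.0, 15.7, 19.2
Best 4: 3.7, 4.4, 4.8, 7.5
Average of best = 20.4 / 4 = 5.1
Raw index = 5.1 * 0.96 = 4.896
Handicap index = round(4.896, 1) = 4.9

4.9


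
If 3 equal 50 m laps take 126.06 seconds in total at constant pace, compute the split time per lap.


Split time = total_time / n_laps = 126.06 / 3
Split time = 42.02 s per lap

42.02 s


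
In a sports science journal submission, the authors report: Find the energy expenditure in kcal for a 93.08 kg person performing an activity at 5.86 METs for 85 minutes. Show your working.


kcal = MET * mass * time_hr
Convert time: 85 min = 1.4167 hr
kcal = 5.86 * 93.08 * 1.4167
kcal = 772.7191 kcal

772.7191 kcal


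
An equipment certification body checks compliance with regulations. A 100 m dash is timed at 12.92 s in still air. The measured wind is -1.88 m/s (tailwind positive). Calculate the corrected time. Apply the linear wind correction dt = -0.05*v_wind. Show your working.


dt = -0.05 * v_wind = -0.05 * -1.88 = 0.094 s
t_corrected = t_still + dt = 12.92 + (0.094)
t_corrected = 13.014 s

13.014 s


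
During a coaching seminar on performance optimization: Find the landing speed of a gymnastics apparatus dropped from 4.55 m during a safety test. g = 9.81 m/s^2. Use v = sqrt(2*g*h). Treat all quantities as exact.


v = sqrt(2 * g * h)
v = sqrt(2 * 9.81 * 4.55)
v = sqrt(89.271) = 9.4483 m/s

9.4483 m/s


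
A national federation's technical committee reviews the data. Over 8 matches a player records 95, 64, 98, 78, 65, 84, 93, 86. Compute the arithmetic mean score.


Average = sum / n
Sum = 663
Average = 663 / 8 = 82.875

82.875


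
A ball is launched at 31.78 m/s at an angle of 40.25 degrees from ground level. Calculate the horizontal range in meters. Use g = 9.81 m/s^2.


R = v^2 * sin(2*theta) / g
Convert angle to radians: theta = 40.25 deg = 0.7025 rad
sin(2*theta) = sin(1.405) = 0.9863
R = 31.78^2 * 0.9863 / 9.81
R = 1009.9684 * 0.9863 / 9.81 = 101.541 m

101.541 m


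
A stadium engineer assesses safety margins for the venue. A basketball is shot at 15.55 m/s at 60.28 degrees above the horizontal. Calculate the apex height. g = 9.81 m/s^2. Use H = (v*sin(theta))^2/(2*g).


H = (v*sin(theta))^2 / (2*g)
vy = v*sin(theta) = 15.55 * sin(60.28 deg) = 13.5045 m/s
H = vy^2 / (2*g) = 182.3723 / (2*9.81)
H = 182.3723 / 19.62 = 9.2952 m

9.2952 m


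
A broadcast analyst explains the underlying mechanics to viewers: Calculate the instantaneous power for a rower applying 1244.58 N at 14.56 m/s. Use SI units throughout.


P = F * v
P = 1244.58 * 14.56
P = 18121.0848 W

18121.0848 W


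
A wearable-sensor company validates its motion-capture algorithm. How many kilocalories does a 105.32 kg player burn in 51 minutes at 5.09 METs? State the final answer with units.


kcal = MET * mass * time_hr
Convert time: 51 min = 0.85 hr
kcal = 5.09 * 105.32 * 0.85
kcal = 455.667 kcal

455.667 kcal


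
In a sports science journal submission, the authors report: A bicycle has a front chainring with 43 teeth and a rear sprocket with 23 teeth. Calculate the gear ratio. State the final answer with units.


GR = front_teeth / rear_teeth
GR = 43 / 23
GR = 1.8696

1.8696


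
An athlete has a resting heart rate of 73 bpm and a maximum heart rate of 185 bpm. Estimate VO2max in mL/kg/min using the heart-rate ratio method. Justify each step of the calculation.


VO2max = 15.3 * HRmax / HRrest
VO2max = 15.3 * 185 / 73
VO2max = 2830.5 / 73 = 38.774 mL/kg/min

38.774 mL/kg/min


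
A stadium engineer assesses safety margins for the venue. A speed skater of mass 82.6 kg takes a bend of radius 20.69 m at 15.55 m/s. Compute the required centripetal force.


Fc = m * v^2 / r
v^2 = 15.55^2 = 241.8025
Fc = 82.6 * 241.8025 / 20.69
Fc = 19972.8865 / 20.69 = 965.3401 N

965.3401 N


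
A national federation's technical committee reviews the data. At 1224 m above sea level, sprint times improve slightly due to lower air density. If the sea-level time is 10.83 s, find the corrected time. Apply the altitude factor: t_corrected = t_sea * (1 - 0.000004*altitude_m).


Correction factor = 1 - 0.000004 * 1224 = 0.995104
t_corrected = t_sea * factor = 10.83 * 0.995104
t_corrected = 10.777 s

10.777 s


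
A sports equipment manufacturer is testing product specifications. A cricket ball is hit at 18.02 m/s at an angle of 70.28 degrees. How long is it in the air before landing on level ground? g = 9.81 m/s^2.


T = 2*v*sin(theta)/g
sin(theta) = sin(70.28 deg) = 0.9414
T = 2*18.02*0.9414 / 9.81
T = 33.9264 / 9.81 = 3.4583 s

3.4583 s


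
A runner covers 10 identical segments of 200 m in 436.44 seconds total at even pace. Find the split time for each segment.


Split time = total_time / n_laps = 436.44 / 10
Split time = 43.644 s per lap

43.644 s


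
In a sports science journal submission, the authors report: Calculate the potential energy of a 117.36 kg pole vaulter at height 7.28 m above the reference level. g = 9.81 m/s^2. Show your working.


PE = m * g * h
PE = 117.36 * 9.81 * 7.28
PE = 1151.3016 * 7.28 = 8381.4756 J

8381.4756 J


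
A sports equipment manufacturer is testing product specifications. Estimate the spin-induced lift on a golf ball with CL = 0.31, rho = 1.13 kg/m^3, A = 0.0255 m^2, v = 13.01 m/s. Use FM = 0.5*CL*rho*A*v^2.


FM = 0.5 * CL * rho * A * v^2
FM = 0.5 * 0.31 * 1.13 * 0.0255 * 13.01^2
v^2 = 169.2601
FM = 0.5 * 0.31 * 1.13 * 0.0255 * 169.2601 = 0.756 N

0.756 N


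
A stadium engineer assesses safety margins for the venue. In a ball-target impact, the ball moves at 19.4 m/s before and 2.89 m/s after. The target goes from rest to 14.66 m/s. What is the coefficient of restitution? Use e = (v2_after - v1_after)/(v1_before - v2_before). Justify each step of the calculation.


e = (v2_after - v1_after) / (v1_before - v2_before)
Numerator = 14.66 - 2.89 = 11.77
Denominator = 19.4 - 0 = 19.4
e = 11.77 / 19.4 = 0.6067

0.6067


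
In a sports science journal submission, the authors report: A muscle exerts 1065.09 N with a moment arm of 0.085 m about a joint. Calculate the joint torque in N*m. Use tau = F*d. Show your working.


tau = F * d
tau = 1065.09 * 0.085
tau = 90.5327 N*m

90.5327 N*m


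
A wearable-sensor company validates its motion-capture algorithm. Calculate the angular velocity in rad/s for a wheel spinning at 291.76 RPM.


omega = RPM * 2 * pi / 60
omega = 291.76 * 2 * 3.14159 / 60
omega = 1833.1821 / 60 = 30.553 rad/s

30.553 rad/s
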